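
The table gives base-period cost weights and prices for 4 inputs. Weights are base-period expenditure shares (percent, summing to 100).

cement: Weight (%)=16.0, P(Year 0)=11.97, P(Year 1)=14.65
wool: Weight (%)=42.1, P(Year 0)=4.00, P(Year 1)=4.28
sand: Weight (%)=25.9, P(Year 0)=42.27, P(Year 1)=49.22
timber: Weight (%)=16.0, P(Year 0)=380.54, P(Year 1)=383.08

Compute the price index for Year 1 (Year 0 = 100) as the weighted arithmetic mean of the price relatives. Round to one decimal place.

cement: 16.0 × (14.65/11.97) = 16.0 × 1.223893 = 19.5823
wool: 42.1 × (4.28/4.00) = 42.1 × 1.070000 = 45.0470
sand: 25.9 × (49.22/42.27) = 25.9 × 1.164419 = 30.1585
timber: 16.0 × (383.08/380.54) = 16.0 × 1.006675 = 16.1068
Index = Σ wᵢ·(p₁ᵢ/p₀ᵢ) = 19.5823 + 45.0470 + 30.1585 + 16.1068 = 110.8945

110.9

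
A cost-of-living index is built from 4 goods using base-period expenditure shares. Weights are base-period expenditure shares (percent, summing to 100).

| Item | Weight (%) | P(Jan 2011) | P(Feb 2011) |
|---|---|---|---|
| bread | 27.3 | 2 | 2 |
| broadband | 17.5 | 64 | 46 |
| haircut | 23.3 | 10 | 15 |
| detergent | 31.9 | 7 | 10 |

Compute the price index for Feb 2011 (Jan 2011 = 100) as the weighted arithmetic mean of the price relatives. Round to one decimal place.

bread: 27.3 × (2/2) = 27.3 × 1.000000 = 27.3000
broadband: 17.5 × (46/64) = 17.5 × 0.718750 = 12.5781
haircut: 23.3 × (15/10) = 23.3 × 1.500000 = 34.9500
detergent: 31.9 × (10/7) = 31.9 × 1.428571 = 45.5714
Index = Σ wᵢ·(p₁ᵢ/p₀ᵢ) = 27.3000 + 12.5781 + 34.9500 + 45.5714 = 120.3996

120.4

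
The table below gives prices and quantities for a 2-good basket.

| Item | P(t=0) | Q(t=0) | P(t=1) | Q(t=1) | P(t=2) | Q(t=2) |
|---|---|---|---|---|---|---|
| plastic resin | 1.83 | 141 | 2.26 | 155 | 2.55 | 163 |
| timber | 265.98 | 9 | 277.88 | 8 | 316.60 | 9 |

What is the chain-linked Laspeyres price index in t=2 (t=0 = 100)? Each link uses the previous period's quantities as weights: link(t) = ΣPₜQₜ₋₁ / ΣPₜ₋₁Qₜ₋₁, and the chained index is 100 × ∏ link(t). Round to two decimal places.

120.98

Link t=0→t=1:
ΣP(t=1)Q(t=0) = 2.26×141 + 277.88×9 = 318.66 + 2500.92 = 2819.58
ΣP(t=0)Q(t=0) = 1.83×141 + 265.98×9 = 258.03 + 2393.82 = 2651.85
link = 2819.58/2651.85 = 1.063250
Link t=1→t=2:
ΣP(t=2)Q(t=1) = 2.55×155 + 316.60×8 = 395.25 + 2532.8 = 2928.05
ΣP(t=1)Q(t=1) = 2.26×155 + 277.88×8 = 350.3 + 2223.04 = 2573.34
link = 2928.05/2573.34 = 1.137840
Chained index = 100 × 1.063250 × 1.137840 = 120.9809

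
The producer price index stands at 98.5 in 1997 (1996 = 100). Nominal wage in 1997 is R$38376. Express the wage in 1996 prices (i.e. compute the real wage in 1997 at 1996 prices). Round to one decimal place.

38960.4

Real = Nominal ÷ (Index/100) = 38376 ÷ (98.5/100)
     = 38376 ÷ 0.985 = 38960.4061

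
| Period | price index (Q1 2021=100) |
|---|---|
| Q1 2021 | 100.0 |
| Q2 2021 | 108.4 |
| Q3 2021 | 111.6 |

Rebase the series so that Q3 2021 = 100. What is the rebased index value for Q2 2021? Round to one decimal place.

Rebased(Q2 2021) = 108.4 / 111.6 × 100 = 97.1326

97.1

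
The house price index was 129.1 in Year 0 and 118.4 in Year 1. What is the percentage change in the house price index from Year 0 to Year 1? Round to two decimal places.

-8.29%

Change = (118.4 − 129.1) / 129.1 × 100
       = -10.7 / 129.1 × 100 = -8.2881%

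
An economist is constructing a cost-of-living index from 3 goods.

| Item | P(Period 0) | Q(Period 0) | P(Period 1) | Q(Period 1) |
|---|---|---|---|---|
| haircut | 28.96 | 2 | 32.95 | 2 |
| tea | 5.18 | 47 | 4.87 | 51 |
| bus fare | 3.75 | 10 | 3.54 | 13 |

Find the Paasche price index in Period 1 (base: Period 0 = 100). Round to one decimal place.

97.2

Paasche price index uses current-period quantities as weights.
ΣP(Period 1)·Q(Period 1) = 32.95×2 + 4.87×51 + 3.54×13 = 65.9 + 248.37 + 46.02 = 360.29
ΣP(Period 0)·Q(Period 1) = 28.96×2 + 5.18×51 + 3.75×13 = 57.92 + 264.18 + 48.75 = 370.85
Index = 360.29 / 370.85 × 100 = 97.1525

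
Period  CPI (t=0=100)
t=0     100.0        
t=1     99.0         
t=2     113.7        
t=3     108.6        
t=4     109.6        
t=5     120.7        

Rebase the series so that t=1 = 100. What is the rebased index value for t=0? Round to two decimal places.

Rebased(t=0) = 100.0 / 99.0 × 100 = 101.0101

101.01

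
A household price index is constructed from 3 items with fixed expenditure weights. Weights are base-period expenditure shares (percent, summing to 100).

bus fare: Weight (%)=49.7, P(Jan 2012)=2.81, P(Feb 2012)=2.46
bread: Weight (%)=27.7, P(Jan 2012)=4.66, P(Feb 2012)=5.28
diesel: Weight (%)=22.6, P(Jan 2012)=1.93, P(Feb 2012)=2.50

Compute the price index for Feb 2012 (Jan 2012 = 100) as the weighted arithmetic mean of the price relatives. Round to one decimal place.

bus fare: 49.7 × (2.46/2.81) = 49.7 × 0.875445 = 43.5096
bread: 27.7 × (5.28/4.66) = 27.7 × 1.133047 = 31.3854
diesel: 22.6 × (2.50/1.93) = 22.6 × 1.295337 = 29.2746
Index = Σ wᵢ·(p₁ᵢ/p₀ᵢ) = 43.5096 + 31.3854 + 29.2746 = 104.1696

104.2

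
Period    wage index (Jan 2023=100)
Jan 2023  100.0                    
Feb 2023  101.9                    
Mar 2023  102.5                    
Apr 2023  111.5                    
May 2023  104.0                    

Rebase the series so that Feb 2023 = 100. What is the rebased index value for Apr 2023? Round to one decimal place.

Rebased(Apr 2023) = 111.5 / 101.9 × 100 = 109.4210

109.4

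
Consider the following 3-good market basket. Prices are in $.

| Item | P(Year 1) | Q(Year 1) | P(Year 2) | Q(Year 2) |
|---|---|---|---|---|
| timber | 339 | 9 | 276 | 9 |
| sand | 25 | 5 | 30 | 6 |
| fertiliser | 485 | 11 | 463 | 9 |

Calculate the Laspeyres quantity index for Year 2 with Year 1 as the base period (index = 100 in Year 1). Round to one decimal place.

88.9

Laspeyres quantity index uses base-period prices as weights.
ΣP(Year 1)·Q(Year 2) = 339×9 + 25×6 + 485×9 = 3051 + 150 + 4365 = 7566
ΣP(Year 1)·Q(Year 1) = 339×9 + 25×5 + 485×11 = 3051 + 125 + 5335 = 8511
Index = 7566 / 8511 × 100 = 88.8967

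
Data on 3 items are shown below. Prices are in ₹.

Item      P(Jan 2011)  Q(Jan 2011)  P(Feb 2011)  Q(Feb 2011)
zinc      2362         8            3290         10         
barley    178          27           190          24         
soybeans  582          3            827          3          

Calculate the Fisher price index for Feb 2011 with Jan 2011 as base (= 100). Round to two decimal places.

Laspeyres component (base-period weights):
ΣP(Feb 2011)Q(Jan 2011) = 3290×8 + 190×27 + 827×3 = 26320 + 5130 + 2481 = 33931
ΣP(Jan 2011)Q(Jan 2011) = 2362×8 + 178×27 + 582×3 = 18896 + 4806 + 1746 = 25448
L = 33931 / 25448 × 100 = 133.3346
Paasche component (current-period weights):
ΣP(Feb 2011)Q(Feb 2011) = 3290×10 + 190×24 + 827×3 = 32900 + 4560 + 2481 = 39941
ΣP(Jan 2011)Q(Feb 2011) = 2362×10 + 178×24 + 582×3 = 23620 + 4272 + 1746 = 29638
P = 39941 / 29638 × 100 = 134.7628
Fisher = √(L × P) = √(133.3346 × 134.7628) = 134.0468

134.05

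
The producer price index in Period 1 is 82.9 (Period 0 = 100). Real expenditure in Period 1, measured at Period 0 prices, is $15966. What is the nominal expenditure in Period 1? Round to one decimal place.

13235.8

Nominal = Real × (Index/100) = 15966 × (82.9/100)
        = 15966 × 0.829 = 13235.8140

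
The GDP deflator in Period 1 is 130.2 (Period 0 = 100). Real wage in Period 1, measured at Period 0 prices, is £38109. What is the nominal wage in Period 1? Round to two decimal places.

49617.92

Nominal = Real × (Index/100) = 38109 × (130.2/100)
        = 38109 × 1.302 = 49617.9180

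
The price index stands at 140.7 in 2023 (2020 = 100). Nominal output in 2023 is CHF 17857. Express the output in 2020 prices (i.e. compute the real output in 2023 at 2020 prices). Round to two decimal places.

12691.54

Real = Nominal ÷ (Index/100) = 17857 ÷ (140.7/100)
     = 17857 ÷ 1.407 = 12691.5423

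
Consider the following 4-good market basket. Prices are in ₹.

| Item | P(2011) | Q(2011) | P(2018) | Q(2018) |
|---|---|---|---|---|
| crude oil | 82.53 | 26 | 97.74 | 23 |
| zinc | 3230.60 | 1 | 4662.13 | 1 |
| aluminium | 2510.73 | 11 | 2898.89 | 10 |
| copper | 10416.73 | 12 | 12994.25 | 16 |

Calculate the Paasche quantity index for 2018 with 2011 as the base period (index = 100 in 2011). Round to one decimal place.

Paasche quantity index uses current-period prices as weights.
ΣP(2018)·Q(2018) = 97.74×23 + 4662.13×1 + 2898.89×10 + 12994.25×16 = 2248.02 + 4662.13 + 28988.9 + 207908 = 243807.05
ΣP(2018)·Q(2011) = 97.74×26 + 4662.13×1 + 2898.89×11 + 12994.25×12 = 2541.24 + 4662.13 + 31887.79 + 155931 = 195022.16
Index = 243807.05 / 195022.16 × 100 = 125.0150

125.0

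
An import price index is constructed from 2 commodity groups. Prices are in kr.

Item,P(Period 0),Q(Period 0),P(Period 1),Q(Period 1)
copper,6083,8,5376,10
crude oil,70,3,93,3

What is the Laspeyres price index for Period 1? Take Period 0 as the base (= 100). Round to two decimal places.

Laspeyres price index uses base-period quantities as weights.
ΣP(Period 1)·Q(Period 0) = 5376×8 + 93×3 = 43008 + 279 = 43287
ΣP(Period 0)·Q(Period 0) = 6083×8 + 70×3 = 48664 + 210 = 48874
Index = 43287 / 48874 × 100 = 88.5686

88.57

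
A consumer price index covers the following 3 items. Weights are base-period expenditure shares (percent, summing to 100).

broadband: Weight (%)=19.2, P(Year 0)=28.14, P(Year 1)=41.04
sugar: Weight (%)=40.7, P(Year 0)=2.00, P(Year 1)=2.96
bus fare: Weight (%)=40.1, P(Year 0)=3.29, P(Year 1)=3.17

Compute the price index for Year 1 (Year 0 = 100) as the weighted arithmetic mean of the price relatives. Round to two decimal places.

broadband: 19.2 × (41.04/28.14) = 19.2 × 1.458422 = 28.0017
sugar: 40.7 × (2.96/2.00) = 40.7 × 1.480000 = 60.2360
bus fare: 40.1 × (3.17/3.29) = 40.1 × 0.963526 = 38.6374
Index = Σ wᵢ·(p₁ᵢ/p₀ᵢ) = 28.0017 + 60.2360 + 38.6374 = 126.8751

126.88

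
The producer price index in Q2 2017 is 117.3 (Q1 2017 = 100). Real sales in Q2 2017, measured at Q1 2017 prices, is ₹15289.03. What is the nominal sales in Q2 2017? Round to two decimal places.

Nominal = Real × (Index/100) = 15289.03 × (117.3/100)
        = 15289.03 × 1.173 = 17934.0322

17934.03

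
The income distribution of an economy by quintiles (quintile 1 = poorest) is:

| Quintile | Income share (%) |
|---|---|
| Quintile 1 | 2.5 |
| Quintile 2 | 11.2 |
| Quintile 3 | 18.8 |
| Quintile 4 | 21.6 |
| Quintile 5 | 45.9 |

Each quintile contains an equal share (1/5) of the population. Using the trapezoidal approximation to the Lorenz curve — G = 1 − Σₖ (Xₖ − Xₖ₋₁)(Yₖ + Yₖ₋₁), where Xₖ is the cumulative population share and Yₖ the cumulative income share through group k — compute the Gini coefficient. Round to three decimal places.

Cumulative income shares Yₖ: 0.0250, 0.1370, 0.3250, 0.5410, 1.0000
Σ (Xₖ−Xₖ₋₁)(Yₖ+Yₖ₋₁) = (1/5)(0.0250+0.0000) + (1/5)(0.1370+0.0250) + (1/5)(0.3250+0.1370) + (1/5)(0.5410+0.3250) + (1/5)(1.0000+0.5410)
  = 0.0050 + 0.0324 + 0.0924 + 0.1732 + 0.3082 = 0.6112
G = 1 − 0.6112 = 0.3888

0.389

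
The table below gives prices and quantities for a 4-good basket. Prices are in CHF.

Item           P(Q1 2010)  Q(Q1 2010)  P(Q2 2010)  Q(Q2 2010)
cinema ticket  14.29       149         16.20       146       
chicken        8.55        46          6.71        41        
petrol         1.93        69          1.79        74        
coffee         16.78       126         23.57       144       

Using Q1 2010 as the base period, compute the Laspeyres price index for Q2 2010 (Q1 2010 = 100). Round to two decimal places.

121.93

Laspeyres price index uses base-period quantities as weights.
ΣP(Q2 2010)·Q(Q1 2010) = 16.20×149 + 6.71×46 + 1.79×69 + 23.57×126 = 2413.8 + 308.66 + 123.51 + 2969.82 = 5815.79
ΣP(Q1 2010)·Q(Q1 2010) = 14.29×149 + 8.55×46 + 1.93×69 + 16.78×126 = 2129.21 + 393.3 + 133.17 + 2114.28 = 4769.96
Index = 5815.79 / 4769.96 × 100 = 121.9253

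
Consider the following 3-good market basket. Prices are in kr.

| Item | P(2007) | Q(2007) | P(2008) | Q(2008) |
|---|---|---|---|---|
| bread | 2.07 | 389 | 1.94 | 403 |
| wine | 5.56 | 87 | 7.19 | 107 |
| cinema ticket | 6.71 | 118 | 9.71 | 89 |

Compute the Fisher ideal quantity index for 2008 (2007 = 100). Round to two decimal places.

Laspeyres component (base-period weights):
ΣP(2007)Q(2008) = 2.07×403 + 5.56×107 + 6.71×89 = 834.21 + 594.92 + 597.19 = 2026.32
ΣP(2007)Q(2007) = 2.07×389 + 5.56×87 + 6.71×118 = 805.23 + 483.72 + 791.78 = 2080.73
L = 2026.32 / 2080.73 × 100 = 97.3851
Paasche component (current-period weights):
ΣP(2008)Q(2008) = 1.94×403 + 7.19×107 + 9.71×89 = 781.82 + 769.33 + 864.19 = 2415.34
ΣP(2008)Q(2007) = 1.94×389 + 7.19×87 + 9.71×118 = 754.66 + 625.53 + 1145.78 = 2525.97
P = 2415.34 / 2525.97 × 100 = 95.6203
Fisher = √(L × P) = √(97.3851 × 95.6203) = 96.4986

96.50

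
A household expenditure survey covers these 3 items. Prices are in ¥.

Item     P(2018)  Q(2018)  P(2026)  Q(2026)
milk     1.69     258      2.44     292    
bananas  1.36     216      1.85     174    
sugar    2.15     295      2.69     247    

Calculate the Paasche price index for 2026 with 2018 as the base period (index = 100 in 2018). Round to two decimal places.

134.70

Paasche price index uses current-period quantities as weights.
ΣP(2026)·Q(2026) = 2.44×292 + 1.85×174 + 2.69×247 = 712.48 + 321.9 + 664.43 = 1698.81
ΣP(2018)·Q(2026) = 1.69×292 + 1.36×174 + 2.15×247 = 493.48 + 236.64 + 531.05 = 1261.17
Index = 1698.81 / 1261.17 × 100 = 134.7011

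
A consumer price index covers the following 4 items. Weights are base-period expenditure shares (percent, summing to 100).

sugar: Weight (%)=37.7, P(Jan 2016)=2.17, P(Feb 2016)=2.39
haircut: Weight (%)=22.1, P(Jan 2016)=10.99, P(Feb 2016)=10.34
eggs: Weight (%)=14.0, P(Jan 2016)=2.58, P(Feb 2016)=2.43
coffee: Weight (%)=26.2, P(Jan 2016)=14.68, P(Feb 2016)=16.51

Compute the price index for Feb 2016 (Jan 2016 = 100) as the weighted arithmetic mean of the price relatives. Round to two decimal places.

sugar: 37.7 × (2.39/2.17) = 37.7 × 1.101382 = 41.5221
haircut: 22.1 × (10.34/10.99) = 22.1 × 0.940855 = 20.7929
eggs: 14.0 × (2.43/2.58) = 14.0 × 0.941860 = 13.1860
coffee: 26.2 × (16.51/14.68) = 26.2 × 1.124659 = 29.4661
Index = Σ wᵢ·(p₁ᵢ/p₀ᵢ) = 41.5221 + 20.7929 + 13.1860 + 29.4661 = 104.9671

104.97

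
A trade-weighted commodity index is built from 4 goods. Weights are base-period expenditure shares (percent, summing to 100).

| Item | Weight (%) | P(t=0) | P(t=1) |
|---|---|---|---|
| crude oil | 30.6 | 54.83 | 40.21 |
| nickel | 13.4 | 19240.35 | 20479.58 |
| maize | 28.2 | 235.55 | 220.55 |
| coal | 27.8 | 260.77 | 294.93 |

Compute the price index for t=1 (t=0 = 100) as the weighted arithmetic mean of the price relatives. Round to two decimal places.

94.55

crude oil: 30.6 × (40.21/54.83) = 30.6 × 0.733358 = 22.4407
nickel: 13.4 × (20479.58/19240.35) = 13.4 × 1.064408 = 14.2631
maize: 28.2 × (220.55/235.55) = 28.2 × 0.936319 = 26.4042
coal: 27.8 × (294.93/260.77) = 27.8 × 1.130997 = 31.4417
Index = Σ wᵢ·(p₁ᵢ/p₀ᵢ) = 22.4407 + 14.2631 + 26.4042 + 31.4417 = 94.5497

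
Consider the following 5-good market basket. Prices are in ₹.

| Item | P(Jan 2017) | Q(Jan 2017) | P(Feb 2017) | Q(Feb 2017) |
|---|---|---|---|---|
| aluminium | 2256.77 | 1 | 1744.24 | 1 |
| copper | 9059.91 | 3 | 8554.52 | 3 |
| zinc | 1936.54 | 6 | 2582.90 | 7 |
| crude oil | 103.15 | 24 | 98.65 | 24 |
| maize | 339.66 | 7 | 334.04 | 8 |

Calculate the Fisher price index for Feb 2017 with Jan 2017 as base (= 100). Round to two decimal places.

Laspeyres component (base-period weights):
ΣP(Feb 2017)Q(Jan 2017) = 1744.24×1 + 8554.52×3 + 2582.90×6 + 98.65×24 + 334.04×7 = 1744.24 + 25663.56 + 15497.4 + 2367.6 + 2338.28 = 47611.08
ΣP(Jan 2017)Q(Jan 2017) = 2256.77×1 + 9059.91×3 + 1936.54×6 + 103.15×24 + 339.66×7 = 2256.77 + 27179.73 + 11619.24 + 2475.6 + 2377.62 = 45908.96
L = 47611.08 / 45908.96 × 100 = 103.7076
Paasche component (current-period weights):
ΣP(Feb 2017)Q(Feb 2017) = 1744.24×1 + 8554.52×3 + 2582.90×7 + 98.65×24 + 334.04×8 = 1744.24 + 25663.56 + 18080.3 + 2367.6 + 2672.32 = 50528.02
ΣP(Jan 2017)Q(Feb 2017) = 2256.77×1 + 9059.91×3 + 1936.54×7 + 103.15×24 + 339.66×8 = 2256.77 + 27179.73 + 13555.78 + 2475.6 + 2717.28 = 48185.16
P = 50528.02 / 48185.16 × 100 = 104.8622
Fisher = √(L × P) = √(103.7076 × 104.8622) = 104.2833

104.28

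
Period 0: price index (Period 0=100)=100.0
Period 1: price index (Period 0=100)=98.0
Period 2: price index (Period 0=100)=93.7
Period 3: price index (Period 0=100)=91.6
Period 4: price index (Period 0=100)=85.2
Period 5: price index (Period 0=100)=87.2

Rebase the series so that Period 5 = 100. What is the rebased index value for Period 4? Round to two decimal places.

Rebased(Period 4) = 85.2 / 87.2 × 100 = 97.7064

97.71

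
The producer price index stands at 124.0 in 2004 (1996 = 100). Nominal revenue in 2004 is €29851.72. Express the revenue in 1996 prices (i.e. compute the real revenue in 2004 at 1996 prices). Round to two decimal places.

Real = Nominal ÷ (Index/100) = 29851.72 ÷ (124.0/100)
     = 29851.72 ÷ 1.240 = 24073.9677

24073.97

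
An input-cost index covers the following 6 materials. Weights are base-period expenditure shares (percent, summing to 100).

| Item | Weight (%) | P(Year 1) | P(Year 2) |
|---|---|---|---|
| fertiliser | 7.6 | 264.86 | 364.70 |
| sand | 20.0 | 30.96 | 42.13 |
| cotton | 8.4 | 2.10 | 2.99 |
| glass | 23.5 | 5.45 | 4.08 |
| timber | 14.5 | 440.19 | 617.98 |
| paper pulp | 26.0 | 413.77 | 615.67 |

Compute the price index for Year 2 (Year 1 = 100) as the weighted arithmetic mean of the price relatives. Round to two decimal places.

126.28

fertiliser: 7.6 × (364.70/264.86) = 7.6 × 1.376954 = 10.4648
sand: 20.0 × (42.13/30.96) = 20.0 × 1.360788 = 27.2158
cotton: 8.4 × (2.99/2.10) = 8.4 × 1.423810 = 11.9600
glass: 23.5 × (4.08/5.45) = 23.5 × 0.748624 = 17.5927
timber: 14.5 × (617.98/440.19) = 14.5 × 1.403894 = 20.3565
paper pulp: 26.0 × (615.67/413.77) = 26.0 × 1.487952 = 38.6868
Index = Σ wᵢ·(p₁ᵢ/p₀ᵢ) = 10.4648 + 27.2158 + 11.9600 + 17.5927 + 20.3565 + 38.6868 = 126.2765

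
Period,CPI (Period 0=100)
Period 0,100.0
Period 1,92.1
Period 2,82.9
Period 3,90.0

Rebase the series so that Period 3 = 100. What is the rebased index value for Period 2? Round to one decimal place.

92.1

Rebased(Period 2) = 82.9 / 90.0 × 100 = 92.1111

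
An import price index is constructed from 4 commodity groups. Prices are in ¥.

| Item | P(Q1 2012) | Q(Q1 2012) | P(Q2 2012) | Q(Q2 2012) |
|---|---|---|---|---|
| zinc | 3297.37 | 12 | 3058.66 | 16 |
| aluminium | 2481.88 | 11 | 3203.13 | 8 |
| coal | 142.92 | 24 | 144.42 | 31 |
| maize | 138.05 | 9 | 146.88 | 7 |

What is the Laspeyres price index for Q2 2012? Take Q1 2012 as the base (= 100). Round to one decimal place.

Laspeyres price index uses base-period quantities as weights.
ΣP(Q2 2012)·Q(Q1 2012) = 3058.66×12 + 3203.13×11 + 144.42×24 + 146.88×9 = 36703.92 + 35234.43 + 3466.08 + 1321.92 = 76726.35
ΣP(Q1 2012)·Q(Q1 2012) = 3297.37×12 + 2481.88×11 + 142.92×24 + 138.05×9 = 39568.44 + 27300.68 + 3430.08 + 1242.45 = 71541.65
Index = 76726.35 / 71541.65 × 100 = 107.2471

107.2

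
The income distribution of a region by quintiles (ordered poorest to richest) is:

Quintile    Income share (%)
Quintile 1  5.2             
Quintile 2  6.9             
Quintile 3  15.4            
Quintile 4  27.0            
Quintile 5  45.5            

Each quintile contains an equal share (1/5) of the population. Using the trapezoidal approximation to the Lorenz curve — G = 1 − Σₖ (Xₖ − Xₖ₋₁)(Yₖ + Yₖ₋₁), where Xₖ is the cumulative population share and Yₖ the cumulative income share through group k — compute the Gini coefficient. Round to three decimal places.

0.403

Cumulative income shares Yₖ: 0.0520, 0.1210, 0.2750, 0.5450, 1.0000
Σ (Xₖ−Xₖ₋₁)(Yₖ+Yₖ₋₁) = (1/5)(0.0520+0.0000) + (1/5)(0.1210+0.0520) + (1/5)(0.2750+0.1210) + (1/5)(0.5450+0.2750) + (1/5)(1.0000+0.5450)
  = 0.0104 + 0.0346 + 0.0792 + 0.1640 + 0.3090 = 0.5972
G = 1 − 0.5972 = 0.4028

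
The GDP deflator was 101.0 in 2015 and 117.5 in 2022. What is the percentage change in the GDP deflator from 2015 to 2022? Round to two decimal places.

Change = (117.5 − 101.0) / 101.0 × 100
       = 16.5 / 101.0 × 100 = 16.3366%

16.34%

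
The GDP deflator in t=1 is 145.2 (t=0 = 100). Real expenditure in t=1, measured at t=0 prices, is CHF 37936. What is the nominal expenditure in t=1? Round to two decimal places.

55083.07

Nominal = Real × (Index/100) = 37936 × (145.2/100)
        = 37936 × 1.452 = 55083.0720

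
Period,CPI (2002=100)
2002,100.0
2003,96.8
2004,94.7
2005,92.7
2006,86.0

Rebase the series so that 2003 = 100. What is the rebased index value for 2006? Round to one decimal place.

Rebased(2006) = 86.0 / 96.8 × 100 = 88.8430

88.8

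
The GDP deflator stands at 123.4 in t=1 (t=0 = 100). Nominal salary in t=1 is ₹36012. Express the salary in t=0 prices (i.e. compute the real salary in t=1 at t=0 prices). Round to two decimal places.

Real = Nominal ÷ (Index/100) = 36012 ÷ (123.4/100)
     = 36012 ÷ 1.234 = 29183.1442

29183.14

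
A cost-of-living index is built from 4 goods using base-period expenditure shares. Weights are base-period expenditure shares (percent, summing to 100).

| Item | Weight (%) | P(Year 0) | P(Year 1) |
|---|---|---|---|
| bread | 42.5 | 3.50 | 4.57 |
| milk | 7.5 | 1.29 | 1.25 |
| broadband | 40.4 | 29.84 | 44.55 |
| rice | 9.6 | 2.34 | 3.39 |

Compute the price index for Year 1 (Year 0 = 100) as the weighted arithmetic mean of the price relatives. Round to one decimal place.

137.0

bread: 42.5 × (4.57/3.50) = 42.5 × 1.305714 = 55.4929
milk: 7.5 × (1.25/1.29) = 7.5 × 0.968992 = 7.2674
broadband: 40.4 × (44.55/29.84) = 40.4 × 1.492962 = 60.3157
rice: 9.6 × (3.39/2.34) = 9.6 × 1.448718 = 13.9077
Index = Σ wᵢ·(p₁ᵢ/p₀ᵢ) = 55.4929 + 7.2674 + 60.3157 + 13.9077 = 136.9837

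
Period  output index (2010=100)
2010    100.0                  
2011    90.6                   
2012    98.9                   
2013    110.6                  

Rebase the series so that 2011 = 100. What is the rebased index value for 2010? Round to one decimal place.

110.4

Rebased(2010) = 100.0 / 90.6 × 100 = 110.3753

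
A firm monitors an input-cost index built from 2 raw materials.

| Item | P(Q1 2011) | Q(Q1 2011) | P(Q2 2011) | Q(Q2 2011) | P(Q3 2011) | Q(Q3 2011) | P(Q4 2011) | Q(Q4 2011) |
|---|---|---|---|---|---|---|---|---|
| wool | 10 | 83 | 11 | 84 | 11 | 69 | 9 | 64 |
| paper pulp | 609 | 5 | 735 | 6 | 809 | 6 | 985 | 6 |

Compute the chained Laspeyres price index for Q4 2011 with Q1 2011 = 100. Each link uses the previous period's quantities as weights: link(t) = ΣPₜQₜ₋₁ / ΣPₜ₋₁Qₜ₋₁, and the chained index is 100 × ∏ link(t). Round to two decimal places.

Link Q1 2011→Q2 2011:
ΣP(Q2 2011)Q(Q1 2011) = 11×83 + 735×5 = 913 + 3675 = 4588
ΣP(Q1 2011)Q(Q1 2011) = 10×83 + 609×5 = 830 + 3045 = 3875
link = 4588/3875 = 1.184000
Link Q2 2011→Q3 2011:
ΣP(Q3 2011)Q(Q2 2011) = 11×84 + 809×6 = 924 + 4854 = 5778
ΣP(Q2 2011)Q(Q2 2011) = 11×84 + 735×6 = 924 + 4410 = 5334
link = 5778/5334 = 1.083240
Link Q3 2011→Q4 2011:
ΣP(Q4 2011)Q(Q3 2011) = 9×69 + 985×6 = 621 + 5910 = 6531
ΣP(Q3 2011)Q(Q3 2011) = 11×69 + 809×6 = 759 + 4854 = 5613
link = 6531/5613 = 1.163549
Chained index = 100 × 1.184000 × 1.083240 × 1.163549 = 149.2316

149.23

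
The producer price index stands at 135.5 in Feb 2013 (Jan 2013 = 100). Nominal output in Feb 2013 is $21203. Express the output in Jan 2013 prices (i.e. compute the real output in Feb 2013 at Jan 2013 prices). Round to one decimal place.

15648.0

Real = Nominal ÷ (Index/100) = 21203 ÷ (135.5/100)
     = 21203 ÷ 1.355 = 15647.9705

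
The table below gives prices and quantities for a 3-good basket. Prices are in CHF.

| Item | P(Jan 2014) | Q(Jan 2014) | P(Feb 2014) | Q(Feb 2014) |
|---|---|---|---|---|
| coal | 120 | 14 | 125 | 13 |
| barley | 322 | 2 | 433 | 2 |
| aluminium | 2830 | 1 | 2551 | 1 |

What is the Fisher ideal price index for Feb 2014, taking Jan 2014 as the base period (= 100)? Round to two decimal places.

100.21

Laspeyres component (base-period weights):
ΣP(Feb 2014)Q(Jan 2014) = 125×14 + 433×2 + 2551×1 = 1750 + 866 + 2551 = 5167
ΣP(Jan 2014)Q(Jan 2014) = 120×14 + 322×2 + 2830×1 = 1680 + 644 + 2830 = 5154
L = 5167 / 5154 × 100 = 100.2522
Paasche component (current-period weights):
ΣP(Feb 2014)Q(Feb 2014) = 125×13 + 433×2 + 2551×1 = 1625 + 866 + 2551 = 5042
ΣP(Jan 2014)Q(Feb 2014) = 120×13 + 322×2 + 2830×1 = 1560 + 644 + 2830 = 5034
P = 5042 / 5034 × 100 = 100.1589
Fisher = √(L × P) = √(100.2522 × 100.1589) = 100.2056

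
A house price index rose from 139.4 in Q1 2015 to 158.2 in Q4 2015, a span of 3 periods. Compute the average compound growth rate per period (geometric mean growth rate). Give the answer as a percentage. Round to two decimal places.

4.31%

Growth factor = (158.2/139.4)^(1/3) = (1.134864)^(1/3) = 1.043073
Growth rate = 1.043073 − 1 = 0.043073 = 4.3073%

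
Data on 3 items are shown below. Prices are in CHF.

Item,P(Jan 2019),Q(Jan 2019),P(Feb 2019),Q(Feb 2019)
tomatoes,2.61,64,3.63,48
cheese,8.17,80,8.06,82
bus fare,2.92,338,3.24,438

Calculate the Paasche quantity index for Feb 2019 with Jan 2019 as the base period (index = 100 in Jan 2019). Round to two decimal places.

Paasche quantity index uses current-period prices as weights.
ΣP(Feb 2019)·Q(Feb 2019) = 3.63×48 + 8.06×82 + 3.24×438 = 174.24 + 660.92 + 1419.12 = 2254.28
ΣP(Feb 2019)·Q(Jan 2019) = 3.63×64 + 8.06×80 + 3.24×338 = 232.32 + 644.8 + 1095.12 = 1972.24
Index = 2254.28 / 1972.24 × 100 = 114.3005

114.30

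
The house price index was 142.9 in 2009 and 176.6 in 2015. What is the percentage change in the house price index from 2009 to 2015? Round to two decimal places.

Change = (176.6 − 142.9) / 142.9 × 100
       = 33.7 / 142.9 × 100 = 23.5829%

23.58%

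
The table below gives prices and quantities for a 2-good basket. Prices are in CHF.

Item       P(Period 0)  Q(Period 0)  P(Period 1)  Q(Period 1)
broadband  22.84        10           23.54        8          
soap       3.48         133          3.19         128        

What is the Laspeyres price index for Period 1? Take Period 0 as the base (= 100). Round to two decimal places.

Laspeyres price index uses base-period quantities as weights.
ΣP(Period 1)·Q(Period 0) = 23.54×10 + 3.19×133 = 235.4 + 424.27 = 659.67
ΣP(Period 0)·Q(Period 0) = 22.84×10 + 3.48×133 = 228.4 + 462.84 = 691.24
Index = 659.67 / 691.24 × 100 = 95.4328

95.43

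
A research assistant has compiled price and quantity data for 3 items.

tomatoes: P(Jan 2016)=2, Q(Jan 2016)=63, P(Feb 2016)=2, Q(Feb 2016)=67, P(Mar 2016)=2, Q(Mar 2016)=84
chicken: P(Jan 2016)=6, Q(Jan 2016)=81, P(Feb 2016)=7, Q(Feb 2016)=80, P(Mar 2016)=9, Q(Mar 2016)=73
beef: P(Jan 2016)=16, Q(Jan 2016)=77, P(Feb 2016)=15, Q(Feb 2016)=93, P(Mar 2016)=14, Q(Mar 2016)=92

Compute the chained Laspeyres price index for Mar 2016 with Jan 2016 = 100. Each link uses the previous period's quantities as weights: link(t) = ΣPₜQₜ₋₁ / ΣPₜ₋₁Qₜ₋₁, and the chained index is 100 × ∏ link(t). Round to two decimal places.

Link Jan 2016→Feb 2016:
ΣP(Feb 2016)Q(Jan 2016) = 2×63 + 7×81 + 15×77 = 126 + 567 + 1155 = 1848
ΣP(Jan 2016)Q(Jan 2016) = 2×63 + 6×81 + 16×77 = 126 + 486 + 1232 = 1844
link = 1848/1844 = 1.002169
Link Feb 2016→Mar 2016:
ΣP(Mar 2016)Q(Feb 2016) = 2×67 + 9×80 + 14×93 = 134 + 720 + 1302 = 2156
ΣP(Feb 2016)Q(Feb 2016) = 2×67 + 7×80 + 15×93 = 134 + 560 + 1395 = 2089
link = 2156/2089 = 1.032073
Chained index = 100 × 1.002169 × 1.032073 = 103.4312

103.43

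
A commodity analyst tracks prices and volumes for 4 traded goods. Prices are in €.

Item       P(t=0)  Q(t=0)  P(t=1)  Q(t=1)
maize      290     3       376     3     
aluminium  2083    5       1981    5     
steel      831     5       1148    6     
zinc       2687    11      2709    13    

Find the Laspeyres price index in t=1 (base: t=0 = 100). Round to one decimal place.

Laspeyres price index uses base-period quantities as weights.
ΣP(t=1)·Q(t=0) = 376×3 + 1981×5 + 1148×5 + 2709×11 = 1128 + 9905 + 5740 + 29799 = 46572
ΣP(t=0)·Q(t=0) = 290×3 + 2083×5 + 831×5 + 2687×11 = 870 + 10415 + 4155 + 29557 = 44997
Index = 46572 / 44997 × 100 = 103.5002

103.5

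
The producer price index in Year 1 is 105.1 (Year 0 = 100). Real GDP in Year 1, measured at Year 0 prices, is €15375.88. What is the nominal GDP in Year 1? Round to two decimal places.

Nominal = Real × (Index/100) = 15375.88 × (105.1/100)
        = 15375.88 × 1.051 = 16160.0499

16160.05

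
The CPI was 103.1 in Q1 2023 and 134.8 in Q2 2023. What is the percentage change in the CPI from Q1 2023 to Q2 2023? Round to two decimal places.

Change = (134.8 − 103.1) / 103.1 × 100
       = 31.7 / 103.1 × 100 = 30.7468%

30.75%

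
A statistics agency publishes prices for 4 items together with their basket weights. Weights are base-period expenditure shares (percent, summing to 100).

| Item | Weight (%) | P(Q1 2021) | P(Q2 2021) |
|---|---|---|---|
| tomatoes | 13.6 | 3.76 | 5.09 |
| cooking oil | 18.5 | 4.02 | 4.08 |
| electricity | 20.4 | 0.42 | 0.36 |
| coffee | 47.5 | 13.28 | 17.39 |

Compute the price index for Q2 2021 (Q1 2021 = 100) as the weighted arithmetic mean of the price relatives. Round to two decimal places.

tomatoes: 13.6 × (5.09/3.76) = 13.6 × 1.353723 = 18.4106
cooking oil: 18.5 × (4.08/4.02) = 18.5 × 1.014925 = 18.7761
electricity: 20.4 × (0.36/0.42) = 20.4 × 0.857143 = 17.4857
coffee: 47.5 × (17.39/13.28) = 47.5 × 1.309488 = 62.2007
Index = Σ wᵢ·(p₁ᵢ/p₀ᵢ) = 18.4106 + 18.7761 + 17.4857 + 62.2007 = 116.8731

116.87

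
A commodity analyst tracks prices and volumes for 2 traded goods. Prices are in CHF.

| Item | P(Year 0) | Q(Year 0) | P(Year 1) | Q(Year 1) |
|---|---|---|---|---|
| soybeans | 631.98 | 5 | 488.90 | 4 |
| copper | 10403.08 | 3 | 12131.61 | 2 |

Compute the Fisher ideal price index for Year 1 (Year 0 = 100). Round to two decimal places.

Laspeyres component (base-period weights):
ΣP(Year 1)Q(Year 0) = 488.90×5 + 12131.61×3 = 2444.5 + 36394.83 = 38839.33
ΣP(Year 0)Q(Year 0) = 631.98×5 + 10403.08×3 = 3159.9 + 31209.24 = 34369.14
L = 38839.33 / 34369.14 × 100 = 113.0064
Paasche component (current-period weights):
ΣP(Year 1)Q(Year 1) = 488.90×4 + 12131.61×2 = 1955.6 + 24263.22 = 26218.82
ΣP(Year 0)Q(Year 1) = 631.98×4 + 10403.08×2 = 2527.92 + 20806.16 = 23334.08
P = 26218.82 / 23334.08 × 100 = 112.3628
Fisher = √(L × P) = √(113.0064 × 112.3628) = 112.6841

112.68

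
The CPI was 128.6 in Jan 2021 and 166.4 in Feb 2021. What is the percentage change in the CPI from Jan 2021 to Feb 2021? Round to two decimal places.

Change = (166.4 − 128.6) / 128.6 × 100
       = 37.8 / 128.6 × 100 = 29.3935%

29.39%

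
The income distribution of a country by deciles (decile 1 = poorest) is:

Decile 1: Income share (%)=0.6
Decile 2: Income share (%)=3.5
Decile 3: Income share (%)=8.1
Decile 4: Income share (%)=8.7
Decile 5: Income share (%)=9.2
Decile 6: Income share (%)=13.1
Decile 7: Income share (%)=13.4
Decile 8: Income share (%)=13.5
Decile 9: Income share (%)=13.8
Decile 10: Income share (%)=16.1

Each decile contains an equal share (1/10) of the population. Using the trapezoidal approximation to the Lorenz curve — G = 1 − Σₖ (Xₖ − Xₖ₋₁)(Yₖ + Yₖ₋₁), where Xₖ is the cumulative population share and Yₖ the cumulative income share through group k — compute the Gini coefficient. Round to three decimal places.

0.257

Cumulative income shares Yₖ: 0.0060, 0.0410, 0.1220, 0.2090, 0.3010, 0.4320, 0.5660, 0.7010, 0.8390, 1.0000
Σ (Xₖ−Xₖ₋₁)(Yₖ+Yₖ₋₁) = (1/10)(0.0060+0.0000) + (1/10)(0.0410+0.0060) + (1/10)(0.1220+0.0410) + (1/10)(0.2090+0.1220) + (1/10)(0.3010+0.2090) + (1/10)(0.4320+0.3010) + (1/10)(0.5660+0.4320) + (1/10)(0.7010+0.5660) + (1/10)(0.8390+0.7010) + (1/10)(1.0000+0.8390)
  = 0.0006 + 0.0047 + 0.0163 + 0.0331 + 0.0510 + 0.0733 + 0.0998 + 0.1267 + 0.1540 + 0.1839 = 0.7434
G = 1 − 0.7434 = 0.2566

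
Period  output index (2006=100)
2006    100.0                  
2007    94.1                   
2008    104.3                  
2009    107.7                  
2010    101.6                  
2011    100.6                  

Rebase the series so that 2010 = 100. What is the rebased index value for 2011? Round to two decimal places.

99.02

Rebased(2011) = 100.6 / 101.6 × 100 = 99.0157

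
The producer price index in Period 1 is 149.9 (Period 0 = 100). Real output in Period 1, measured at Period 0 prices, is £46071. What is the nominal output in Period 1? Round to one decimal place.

69060.4

Nominal = Real × (Index/100) = 46071 × (149.9/100)
        = 46071 × 1.499 = 69060.4290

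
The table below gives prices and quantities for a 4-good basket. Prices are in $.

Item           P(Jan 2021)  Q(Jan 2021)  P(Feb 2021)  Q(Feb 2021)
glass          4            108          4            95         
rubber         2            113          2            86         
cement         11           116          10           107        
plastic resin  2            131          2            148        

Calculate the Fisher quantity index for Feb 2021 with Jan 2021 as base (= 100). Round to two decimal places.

92.21

Laspeyres component (base-period weights):
ΣP(Jan 2021)Q(Feb 2021) = 4×95 + 2×86 + 11×107 + 2×148 = 380 + 172 + 1177 + 296 = 2025
ΣP(Jan 2021)Q(Jan 2021) = 4×108 + 2×113 + 11×116 + 2×131 = 432 + 226 + 1276 + 262 = 2196
L = 2025 / 2196 × 100 = 92.2131
Paasche component (current-period weights):
ΣP(Feb 2021)Q(Feb 2021) = 4×95 + 2×86 + 10×107 + 2×148 = 380 + 172 + 1070 + 296 = 1918
ΣP(Feb 2021)Q(Jan 2021) = 4×108 + 2×113 + 10×116 + 2×131 = 432 + 226 + 1160 + 262 = 2080
P = 1918 / 2080 × 100 = 92.2115
Fisher = √(L × P) = √(92.2131 × 92.2115) = 92.2123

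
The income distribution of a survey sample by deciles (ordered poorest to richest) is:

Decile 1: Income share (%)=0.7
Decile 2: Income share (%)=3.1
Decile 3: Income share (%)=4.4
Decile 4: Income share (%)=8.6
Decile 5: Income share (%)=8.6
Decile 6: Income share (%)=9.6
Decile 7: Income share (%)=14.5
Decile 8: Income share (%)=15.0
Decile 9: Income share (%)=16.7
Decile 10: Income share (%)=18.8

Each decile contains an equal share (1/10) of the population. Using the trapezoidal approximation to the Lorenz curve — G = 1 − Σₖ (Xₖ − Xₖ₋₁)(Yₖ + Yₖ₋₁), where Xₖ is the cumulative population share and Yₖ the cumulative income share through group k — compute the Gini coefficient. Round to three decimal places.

0.330

Cumulative income shares Yₖ: 0.0070, 0.0380, 0.0820, 0.1680, 0.2540, 0.3500, 0.4950, 0.6450, 0.8120, 1.0000
Σ (Xₖ−Xₖ₋₁)(Yₖ+Yₖ₋₁) = (1/10)(0.0070+0.0000) + (1/10)(0.0380+0.0070) + (1/10)(0.0820+0.0380) + (1/10)(0.1680+0.0820) + (1/10)(0.2540+0.1680) + (1/10)(0.3500+0.2540) + (1/10)(0.4950+0.3500) + (1/10)(0.6450+0.4950) + (1/10)(0.8120+0.6450) + (1/10)(1.0000+0.8120)
  = 0.0007 + 0.0045 + 0.0120 + 0.0250 + 0.0422 + 0.0604 + 0.0845 + 0.1140 + 0.1457 + 0.1812 = 0.6702
G = 1 − 0.6702 = 0.3298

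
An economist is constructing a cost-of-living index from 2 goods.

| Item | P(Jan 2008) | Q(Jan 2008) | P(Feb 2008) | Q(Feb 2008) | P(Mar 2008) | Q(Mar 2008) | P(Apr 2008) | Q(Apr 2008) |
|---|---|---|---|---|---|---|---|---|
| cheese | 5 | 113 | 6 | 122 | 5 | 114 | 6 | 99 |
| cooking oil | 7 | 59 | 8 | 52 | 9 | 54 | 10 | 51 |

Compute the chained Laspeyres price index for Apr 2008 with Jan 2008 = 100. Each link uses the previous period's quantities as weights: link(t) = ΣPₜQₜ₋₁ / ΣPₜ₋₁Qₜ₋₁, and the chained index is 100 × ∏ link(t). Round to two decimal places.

Link Jan 2008→Feb 2008:
ΣP(Feb 2008)Q(Jan 2008) = 6×113 + 8×59 = 678 + 472 = 1150
ΣP(Jan 2008)Q(Jan 2008) = 5×113 + 7×59 = 565 + 413 = 978
link = 1150/978 = 1.175869
Link Feb 2008→Mar 2008:
ΣP(Mar 2008)Q(Feb 2008) = 5×122 + 9×52 = 610 + 468 = 1078
ΣP(Feb 2008)Q(Feb 2008) = 6×122 + 8×52 = 732 + 416 = 1148
link = 1078/1148 = 0.939024
Link Mar 2008→Apr 2008:
ΣP(Apr 2008)Q(Mar 2008) = 6×114 + 10×54 = 684 + 540 = 1224
ΣP(Mar 2008)Q(Mar 2008) = 5×114 + 9×54 = 570 + 486 = 1056
link = 1224/1056 = 1.159091
Chained index = 100 × 1.175869 × 0.939024 × 1.159091 = 127.9833

127.98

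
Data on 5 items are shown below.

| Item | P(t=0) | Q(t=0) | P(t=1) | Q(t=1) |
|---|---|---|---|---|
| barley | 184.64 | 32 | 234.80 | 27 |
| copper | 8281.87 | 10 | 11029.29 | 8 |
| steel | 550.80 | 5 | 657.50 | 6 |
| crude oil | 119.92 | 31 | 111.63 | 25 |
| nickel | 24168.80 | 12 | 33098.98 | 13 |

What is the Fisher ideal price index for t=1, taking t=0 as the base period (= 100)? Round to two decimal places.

135.57

Laspeyres component (base-period weights):
ΣP(t=1)Q(t=0) = 234.80×32 + 11029.29×10 + 657.50×5 + 111.63×31 + 33098.98×12 = 7513.6 + 110292.9 + 3287.5 + 3460.53 + 397187.76 = 521742.29
ΣP(t=0)Q(t=0) = 184.64×32 + 8281.87×10 + 550.80×5 + 119.92×31 + 24168.80×12 = 5908.48 + 82818.7 + 2754 + 3717.52 + 290025.6 = 385224.3
L = 521742.29 / 385224.3 × 100 = 135.4386
Paasche component (current-period weights):
ΣP(t=1)Q(t=1) = 234.80×27 + 11029.29×8 + 657.50×6 + 111.63×25 + 33098.98×13 = 6339.6 + 88234.32 + 3945 + 2790.75 + 430286.74 = 531596.41
ΣP(t=0)Q(t=1) = 184.64×27 + 8281.87×8 + 550.80×6 + 119.92×25 + 24168.80×13 = 4985.28 + 66254.96 + 3304.8 + 2998 + 314194.4 = 391737.44
P = 531596.41 / 391737.44 × 100 = 135.7022
Fisher = √(L × P) = √(135.4386 × 135.7022) = 135.5703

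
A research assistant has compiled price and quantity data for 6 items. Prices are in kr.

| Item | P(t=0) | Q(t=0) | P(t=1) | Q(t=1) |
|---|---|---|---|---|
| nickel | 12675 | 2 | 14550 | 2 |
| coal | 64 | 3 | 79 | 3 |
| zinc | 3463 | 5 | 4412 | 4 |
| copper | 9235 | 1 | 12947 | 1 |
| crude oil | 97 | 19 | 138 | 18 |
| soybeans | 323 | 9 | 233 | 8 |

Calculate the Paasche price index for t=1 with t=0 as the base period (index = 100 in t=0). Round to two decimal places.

121.38

Paasche price index uses current-period quantities as weights.
ΣP(t=1)·Q(t=1) = 14550×2 + 79×3 + 4412×4 + 12947×1 + 138×18 + 233×8 = 29100 + 237 + 17648 + 12947 + 2484 + 1864 = 64280
ΣP(t=0)·Q(t=1) = 12675×2 + 64×3 + 3463×4 + 9235×1 + 97×18 + 323×8 = 25350 + 192 + 13852 + 9235 + 1746 + 2584 = 52959
Index = 64280 / 52959 × 100 = 121.3769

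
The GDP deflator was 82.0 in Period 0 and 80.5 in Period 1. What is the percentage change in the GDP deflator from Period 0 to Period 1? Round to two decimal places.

-1.83%

Change = (80.5 − 82.0) / 82.0 × 100
       = -1.5 / 82.0 × 100 = -1.8293%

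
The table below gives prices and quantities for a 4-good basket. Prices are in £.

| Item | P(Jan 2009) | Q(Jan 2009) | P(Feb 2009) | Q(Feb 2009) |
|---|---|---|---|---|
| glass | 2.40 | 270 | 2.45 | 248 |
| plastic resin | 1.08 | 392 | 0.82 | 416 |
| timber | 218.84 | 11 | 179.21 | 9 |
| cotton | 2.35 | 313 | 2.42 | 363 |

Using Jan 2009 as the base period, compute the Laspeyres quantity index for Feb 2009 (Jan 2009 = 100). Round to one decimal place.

91.8

Laspeyres quantity index uses base-period prices as weights.
ΣP(Jan 2009)·Q(Feb 2009) = 2.40×248 + 1.08×416 + 218.84×9 + 2.35×363 = 595.2 + 449.28 + 1969.56 + 853.05 = 3867.09
ΣP(Jan 2009)·Q(Jan 2009) = 2.40×270 + 1.08×392 + 218.84×11 + 2.35×313 = 648 + 423.36 + 2407.24 + 735.55 = 4214.15
Index = 3867.09 / 4214.15 × 100 = 91.7644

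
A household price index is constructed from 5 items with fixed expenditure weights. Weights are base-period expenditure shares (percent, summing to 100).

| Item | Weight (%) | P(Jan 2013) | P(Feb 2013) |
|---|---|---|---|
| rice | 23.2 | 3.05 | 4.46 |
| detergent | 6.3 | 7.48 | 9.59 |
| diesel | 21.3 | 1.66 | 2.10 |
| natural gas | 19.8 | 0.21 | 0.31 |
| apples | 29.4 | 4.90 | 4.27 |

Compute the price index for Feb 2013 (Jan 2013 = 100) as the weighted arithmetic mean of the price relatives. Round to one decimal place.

rice: 23.2 × (4.46/3.05) = 23.2 × 1.462295 = 33.9252
detergent: 6.3 × (9.59/7.48) = 6.3 × 1.282086 = 8.0771
diesel: 21.3 × (2.10/1.66) = 21.3 × 1.265060 = 26.9458
natural gas: 19.8 × (0.31/0.21) = 19.8 × 1.476190 = 29.2286
apples: 29.4 × (4.27/4.90) = 29.4 × 0.871429 = 25.6200
Index = Σ wᵢ·(p₁ᵢ/p₀ᵢ) = 33.9252 + 8.0771 + 26.9458 + 29.2286 + 25.6200 = 123.7967

123.8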